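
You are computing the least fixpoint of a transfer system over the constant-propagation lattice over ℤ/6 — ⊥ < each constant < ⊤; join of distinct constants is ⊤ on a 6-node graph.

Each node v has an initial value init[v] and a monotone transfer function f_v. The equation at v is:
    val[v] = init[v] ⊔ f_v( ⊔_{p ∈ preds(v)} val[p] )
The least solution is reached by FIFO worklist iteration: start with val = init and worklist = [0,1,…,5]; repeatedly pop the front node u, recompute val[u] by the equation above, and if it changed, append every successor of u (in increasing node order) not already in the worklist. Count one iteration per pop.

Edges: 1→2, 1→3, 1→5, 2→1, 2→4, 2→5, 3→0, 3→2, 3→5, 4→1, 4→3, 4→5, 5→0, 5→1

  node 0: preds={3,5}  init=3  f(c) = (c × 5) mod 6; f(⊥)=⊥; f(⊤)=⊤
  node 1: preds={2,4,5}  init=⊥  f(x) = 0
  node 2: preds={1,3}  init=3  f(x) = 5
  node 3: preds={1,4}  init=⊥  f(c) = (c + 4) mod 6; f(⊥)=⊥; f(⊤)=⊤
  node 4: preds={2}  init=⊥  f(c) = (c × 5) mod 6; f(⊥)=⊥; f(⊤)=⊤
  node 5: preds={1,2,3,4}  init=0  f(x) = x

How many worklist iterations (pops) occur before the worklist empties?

13

Iteration log — 13 steps:
  step 1. node 0  ⊔preds=0  new=⊤  old=3  +wl: 
  step 2. node 1  ⊔preds=⊤  new=0  old=⊥  +wl: 
  step 3. node 2  ⊔preds=0  new=⊤  old=3  +wl: 1
  step 4. node 3  ⊔preds=0  new=4  old=⊥  +wl: 0,2
  step 5. node 4  ⊔preds=⊤  new=⊤  old=⊥  +wl: 3
  step 6. node 5  ⊔preds=⊤  new=⊤  old=0  +wl: 
  step 7. node 1  ⊔preds=⊤  new=0  stable
  step 8. node 0  ⊔preds=⊤  new=⊤  stable
  step 9. node 2  ⊔preds=⊤  new=⊤  stable
  step 10. node 3  ⊔preds=⊤  new=⊤  old=4  +wl: 0,2,5
  step 11. node 0  ⊔preds=⊤  new=⊤  stable
  step 12. node 2  ⊔preds=⊤  new=⊤  stable
  step 13. node 5  ⊔preds=⊤  new=⊤  stable

Least fixpoint reached:
  node 0: ⊤
  node 1: 0
  node 2: ⊤
  node 3: ⊤
  node 4: ⊤
  node 5: ⊤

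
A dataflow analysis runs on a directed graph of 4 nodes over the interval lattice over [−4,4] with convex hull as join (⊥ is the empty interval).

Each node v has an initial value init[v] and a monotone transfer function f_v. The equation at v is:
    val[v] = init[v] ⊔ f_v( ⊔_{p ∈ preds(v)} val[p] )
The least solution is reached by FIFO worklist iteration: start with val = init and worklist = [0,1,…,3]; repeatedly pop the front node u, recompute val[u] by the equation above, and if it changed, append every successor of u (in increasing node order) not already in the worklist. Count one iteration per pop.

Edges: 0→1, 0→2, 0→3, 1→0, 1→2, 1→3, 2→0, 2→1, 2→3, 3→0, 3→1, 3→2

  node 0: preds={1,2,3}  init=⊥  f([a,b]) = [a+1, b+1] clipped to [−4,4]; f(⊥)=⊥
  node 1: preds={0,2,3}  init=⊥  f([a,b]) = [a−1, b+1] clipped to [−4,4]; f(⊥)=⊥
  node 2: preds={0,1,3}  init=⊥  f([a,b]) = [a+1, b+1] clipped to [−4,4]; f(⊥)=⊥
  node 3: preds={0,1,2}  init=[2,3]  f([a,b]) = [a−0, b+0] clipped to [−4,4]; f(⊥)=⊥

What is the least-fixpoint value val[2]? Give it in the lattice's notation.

Iteration log — 28 steps:
  step 1. node 0  ⊔preds=[2,3]  new=[3,4]  old=⊥  +wl: 
  step 2. node 1  ⊔preds=[2,4]  new=[1,4]  old=⊥  +wl: 0
  step 3. node 2  ⊔preds=[1,4]  new=[2,4]  old=⊥  +wl: 1
  step 4. node 3  ⊔preds=[1,4]  new=[1,4]  old=[2,3]  +wl: 2
  step 5. node 0  ⊔preds=[1,4]  new=[2,4]  old=[3,4]  +wl: 3
  step 6. node 1  ⊔preds=[1,4]  new=[0,4]  old=[1,4]  +wl: 0
  step 7. node 2  ⊔preds=[0,4]  new=[1,4]  old=[2,4]  +wl: 1
  step 8. node 3  ⊔preds=[0,4]  new=[0,4]  old=[1,4]  +wl: 2
  step 9. node 0  ⊔preds=[0,4]  new=[1,4]  old=[2,4]  +wl: 3
  step 10. node 1  ⊔preds=[0,4]  new=[-1,4]  old=[0,4]  +wl: 0
  step 11. node 2  ⊔preds=[-1,4]  new=[0,4]  old=[1,4]  +wl: 1
  step 12. node 3  ⊔preds=[-1,4]  new=[-1,4]  old=[0,4]  +wl: 2
  step 13. node 0  ⊔preds=[-1,4]  new=[0,4]  old=[1,4]  +wl: 3
  step 14. node 1  ⊔preds=[-1,4]  new=[-2,4]  old=[-1,4]  +wl: 0
  step 15. node 2  ⊔preds=[-2,4]  new=[-1,4]  old=[0,4]  +wl: 1
  step 16. node 3  ⊔preds=[-2,4]  new=[-2,4]  old=[-1,4]  +wl: 2
  step 17. node 0  ⊔preds=[-2,4]  new=[-1,4]  old=[0,4]  +wl: 3
  step 18. node 1  ⊔preds=[-2,4]  new=[-3,4]  old=[-2,4]  +wl: 0
  step 19. node 2  ⊔preds=[-3,4]  new=[-2,4]  old=[-1,4]  +wl: 1
  step 20. node 3  ⊔preds=[-3,4]  new=[-3,4]  old=[-2,4]  +wl: 2
  step 21. node 0  ⊔preds=[-3,4]  new=[-2,4]  old=[-1,4]  +wl: 3
  step 22. node 1  ⊔preds=[-3,4]  new=[-4,4]  old=[-3,4]  +wl: 0
  step 23. node 2  ⊔preds=[-4,4]  new=[-3,4]  old=[-2,4]  +wl: 1
  step 24. node 3  ⊔preds=[-4,4]  new=[-4,4]  old=[-3,4]  +wl: 2
  step 25. node 0  ⊔preds=[-4,4]  new=[-3,4]  old=[-2,4]  +wl: 3
  step 26. node 1  ⊔preds=[-4,4]  new=[-4,4]  stable
  step 27. node 2  ⊔preds=[-4,4]  new=[-3,4]  stable
  step 28. node 3  ⊔preds=[-4,4]  new=[-4,4]  stable

Least fixpoint reached:
  node 0: [-3,4]
  node 1: [-4,4]
  node 2: [-3,4]
  node 3: [-4,4]

[-3,4]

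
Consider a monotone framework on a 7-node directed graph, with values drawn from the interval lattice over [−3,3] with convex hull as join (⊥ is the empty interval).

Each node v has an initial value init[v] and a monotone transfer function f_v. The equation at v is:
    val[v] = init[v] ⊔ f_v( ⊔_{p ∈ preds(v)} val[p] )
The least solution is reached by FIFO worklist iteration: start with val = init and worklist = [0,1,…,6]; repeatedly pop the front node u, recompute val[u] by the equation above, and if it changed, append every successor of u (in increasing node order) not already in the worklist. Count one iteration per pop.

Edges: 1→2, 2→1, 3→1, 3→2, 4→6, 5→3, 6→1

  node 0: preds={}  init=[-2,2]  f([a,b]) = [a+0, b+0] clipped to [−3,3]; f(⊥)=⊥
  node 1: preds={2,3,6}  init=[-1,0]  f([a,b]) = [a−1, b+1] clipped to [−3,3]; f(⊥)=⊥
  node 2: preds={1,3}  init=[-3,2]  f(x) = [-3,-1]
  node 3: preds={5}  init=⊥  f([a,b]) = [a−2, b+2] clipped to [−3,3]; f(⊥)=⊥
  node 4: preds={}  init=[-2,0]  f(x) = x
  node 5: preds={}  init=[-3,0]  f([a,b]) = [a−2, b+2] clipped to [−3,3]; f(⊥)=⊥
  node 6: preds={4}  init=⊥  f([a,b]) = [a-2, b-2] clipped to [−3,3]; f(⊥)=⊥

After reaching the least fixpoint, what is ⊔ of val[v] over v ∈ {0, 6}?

Worklist (9 pops):
  #1 pop 0: in=⊥ → [-2,2] (no change)
  #2 pop 1: in=[-3,2] → [-3,3] (was [-1,0]); enqueue []
  #3 pop 2: in=[-3,3] → [-3,2] (no change)
  #4 pop 3: in=[-3,0] → [-3,2] (was ⊥); enqueue [1,2]
  #5 pop 4: in=⊥ → [-2,0] (no change)
  #6 pop 5: in=⊥ → [-3,0] (no change)
  #7 pop 6: in=[-2,0] → [-3,-2] (was ⊥); enqueue []
  #8 pop 1: in=[-3,2] → [-3,3] (no change)
  #9 pop 2: in=[-3,3] → [-3,2] (no change)

Fixpoint:
  val[0] = [-2,2]
  val[1] = [-3,3]
  val[2] = [-3,2]
  val[3] = [-3,2]
  val[4] = [-2,0]
  val[5] = [-3,0]
  val[6] = [-3,-2]

[-3,2]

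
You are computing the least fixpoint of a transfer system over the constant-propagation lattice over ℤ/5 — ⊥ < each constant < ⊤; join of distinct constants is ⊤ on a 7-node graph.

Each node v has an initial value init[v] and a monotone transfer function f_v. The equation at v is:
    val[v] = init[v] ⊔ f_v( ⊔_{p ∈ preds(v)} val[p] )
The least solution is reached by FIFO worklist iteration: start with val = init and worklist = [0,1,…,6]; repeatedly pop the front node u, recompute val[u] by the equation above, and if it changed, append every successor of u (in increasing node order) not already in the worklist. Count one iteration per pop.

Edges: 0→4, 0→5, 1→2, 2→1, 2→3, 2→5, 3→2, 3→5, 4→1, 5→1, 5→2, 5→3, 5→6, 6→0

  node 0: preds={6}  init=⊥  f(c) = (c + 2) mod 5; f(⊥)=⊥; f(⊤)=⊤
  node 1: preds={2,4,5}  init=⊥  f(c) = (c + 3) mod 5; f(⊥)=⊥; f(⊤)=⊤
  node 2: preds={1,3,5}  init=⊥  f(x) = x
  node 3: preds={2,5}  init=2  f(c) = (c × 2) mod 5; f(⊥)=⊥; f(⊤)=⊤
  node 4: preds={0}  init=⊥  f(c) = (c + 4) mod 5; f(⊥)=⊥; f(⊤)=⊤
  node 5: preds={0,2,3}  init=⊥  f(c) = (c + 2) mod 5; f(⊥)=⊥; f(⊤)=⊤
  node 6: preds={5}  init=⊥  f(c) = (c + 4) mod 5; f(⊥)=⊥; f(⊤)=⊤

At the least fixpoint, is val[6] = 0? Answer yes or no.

Worklist (15 pops):
  #1 pop 0: in=⊥ → ⊥ (no change)
  #2 pop 1: in=⊥ → ⊥ (no change)
  #3 pop 2: in=2 → 2 (was ⊥); enqueue [1]
  #4 pop 3: in=2 → ⊤ (was 2); enqueue [2]
  #5 pop 4: in=⊥ → ⊥ (no change)
  #6 pop 5: in=⊤ → ⊤ (was ⊥); enqueue [3]
  #7 pop 6: in=⊤ → ⊤ (was ⊥); enqueue [0]
  #8 pop 1: in=⊤ → ⊤ (was ⊥); enqueue []
  #9 pop 2: in=⊤ → ⊤ (was 2); enqueue [1,5]
  #10 pop 3: in=⊤ → ⊤ (no change)
  #11 pop 0: in=⊤ → ⊤ (was ⊥); enqueue [4]
  #12 pop 1: in=⊤ → ⊤ (no change)
  #13 pop 5: in=⊤ → ⊤ (no change)
  #14 pop 4: in=⊤ → ⊤ (was ⊥); enqueue [1]
  #15 pop 1: in=⊤ → ⊤ (no change)

Fixpoint:
  val[0] = ⊤
  val[1] = ⊤
  val[2] = ⊤
  val[3] = ⊤
  val[4] = ⊤
  val[5] = ⊤
  val[6] = ⊤

no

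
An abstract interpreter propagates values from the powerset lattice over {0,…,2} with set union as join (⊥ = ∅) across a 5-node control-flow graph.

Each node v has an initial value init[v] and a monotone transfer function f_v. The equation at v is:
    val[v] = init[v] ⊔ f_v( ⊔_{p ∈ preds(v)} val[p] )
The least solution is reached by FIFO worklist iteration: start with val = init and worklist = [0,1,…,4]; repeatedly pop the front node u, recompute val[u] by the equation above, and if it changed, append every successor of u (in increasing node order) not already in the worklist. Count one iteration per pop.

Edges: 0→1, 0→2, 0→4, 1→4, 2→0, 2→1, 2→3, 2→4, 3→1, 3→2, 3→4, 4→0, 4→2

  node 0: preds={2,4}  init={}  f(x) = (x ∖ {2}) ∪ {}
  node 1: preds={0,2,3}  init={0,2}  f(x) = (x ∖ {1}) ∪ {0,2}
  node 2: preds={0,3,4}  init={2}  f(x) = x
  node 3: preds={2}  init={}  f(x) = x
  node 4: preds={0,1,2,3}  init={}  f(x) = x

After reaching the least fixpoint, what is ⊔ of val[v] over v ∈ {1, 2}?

{0,2}

Trace (13 dequeues):
  [1] u=0 | in {2} | out {} | ==
  [2] u=1 | in {2} | out {0,2} | ==
  [3] u=2 | in {} | out {2} | ==
  [4] u=3 | in {2} | out {2} | prev {} | push {1,2}
  [5] u=4 | in {0,2} | out {0,2} | prev {} | push {0}
  [6] u=1 | in {2} | out {0,2} | ==
  [7] u=2 | in {0,2} | out {0,2} | prev {2} | push {1,3,4}
  [8] u=0 | in {0,2} | out {0} | prev {} | push {2}
  [9] u=1 | in {0,2} | out {0,2} | ==
  [10] u=3 | in {0,2} | out {0,2} | prev {2} | push {1}
  [11] u=4 | in {0,2} | out {0,2} | ==
  [12] u=2 | in {0,2} | out {0,2} | ==
  [13] u=1 | in {0,2} | out {0,2} | ==

Converged values:
  [0] {0}
  [1] {0,2}
  [2] {0,2}
  [3] {0,2}
  [4] {0,2}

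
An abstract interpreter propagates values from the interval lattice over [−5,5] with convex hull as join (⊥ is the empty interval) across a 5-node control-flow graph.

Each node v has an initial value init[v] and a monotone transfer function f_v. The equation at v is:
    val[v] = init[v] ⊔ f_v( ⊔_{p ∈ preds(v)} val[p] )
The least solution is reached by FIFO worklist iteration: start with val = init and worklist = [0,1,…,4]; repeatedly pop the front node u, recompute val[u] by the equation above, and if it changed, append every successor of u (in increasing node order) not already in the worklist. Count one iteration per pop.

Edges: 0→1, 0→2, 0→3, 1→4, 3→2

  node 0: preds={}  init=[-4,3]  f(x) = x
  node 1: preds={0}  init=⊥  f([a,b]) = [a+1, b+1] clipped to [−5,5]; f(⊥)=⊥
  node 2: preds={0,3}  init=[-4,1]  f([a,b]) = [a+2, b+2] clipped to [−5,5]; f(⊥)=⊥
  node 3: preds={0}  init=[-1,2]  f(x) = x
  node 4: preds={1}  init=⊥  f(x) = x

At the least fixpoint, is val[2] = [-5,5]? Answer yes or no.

no

Worklist (6 pops):
  #1 pop 0: in=⊥ → [-4,3] (no change)
  #2 pop 1: in=[-4,3] → [-3,4] (was ⊥); enqueue []
  #3 pop 2: in=[-4,3] → [-4,5] (was [-4,1]); enqueue []
  #4 pop 3: in=[-4,3] → [-4,3] (was [-1,2]); enqueue [2]
  #5 pop 4: in=[-3,4] → [-3,4] (was ⊥); enqueue []
  #6 pop 2: in=[-4,3] → [-4,5] (no change)

Fixpoint:
  val[0] = [-4,3]
  val[1] = [-3,4]
  val[2] = [-4,5]
  val[3] = [-4,3]
  val[4] = [-3,4]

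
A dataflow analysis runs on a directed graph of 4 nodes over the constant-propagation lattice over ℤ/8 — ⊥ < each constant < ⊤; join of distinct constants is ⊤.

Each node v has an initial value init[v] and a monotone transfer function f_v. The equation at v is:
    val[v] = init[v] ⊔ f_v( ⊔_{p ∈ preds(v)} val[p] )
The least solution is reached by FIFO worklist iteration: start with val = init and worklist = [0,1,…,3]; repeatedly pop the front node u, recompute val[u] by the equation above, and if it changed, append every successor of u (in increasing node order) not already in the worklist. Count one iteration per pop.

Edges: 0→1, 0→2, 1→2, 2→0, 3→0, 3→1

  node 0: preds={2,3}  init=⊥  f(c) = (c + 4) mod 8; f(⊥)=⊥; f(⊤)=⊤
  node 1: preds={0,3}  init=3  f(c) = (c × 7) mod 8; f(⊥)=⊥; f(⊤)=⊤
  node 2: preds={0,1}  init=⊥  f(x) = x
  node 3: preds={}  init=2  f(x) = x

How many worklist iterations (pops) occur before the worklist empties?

Worklist (7 pops):
  #1 pop 0: in=2 → 6 (was ⊥); enqueue []
  #2 pop 1: in=⊤ → ⊤ (was 3); enqueue []
  #3 pop 2: in=⊤ → ⊤ (was ⊥); enqueue [0]
  #4 pop 3: in=⊥ → 2 (no change)
  #5 pop 0: in=⊤ → ⊤ (was 6); enqueue [1,2]
  #6 pop 1: in=⊤ → ⊤ (no change)
  #7 pop 2: in=⊤ → ⊤ (no change)

Fixpoint:
  val[0] = ⊤
  val[1] = ⊤
  val[2] = ⊤
  val[3] = 2

7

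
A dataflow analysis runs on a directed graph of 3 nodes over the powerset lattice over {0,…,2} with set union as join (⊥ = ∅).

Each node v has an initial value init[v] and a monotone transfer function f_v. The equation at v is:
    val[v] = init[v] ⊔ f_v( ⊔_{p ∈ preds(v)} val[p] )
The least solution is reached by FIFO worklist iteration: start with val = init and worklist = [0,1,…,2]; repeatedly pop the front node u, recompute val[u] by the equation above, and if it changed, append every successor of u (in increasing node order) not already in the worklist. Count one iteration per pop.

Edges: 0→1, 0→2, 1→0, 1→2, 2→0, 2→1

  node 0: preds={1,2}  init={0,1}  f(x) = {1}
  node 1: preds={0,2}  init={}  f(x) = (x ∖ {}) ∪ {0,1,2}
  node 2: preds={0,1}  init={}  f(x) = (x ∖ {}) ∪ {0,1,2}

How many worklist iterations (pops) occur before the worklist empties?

5

Iteration log — 5 steps:
  step 1. node 0  ⊔preds={}  new={0,1}  stable
  step 2. node 1  ⊔preds={0,1}  new={0,1,2}  old={}  +wl: 0
  step 3. node 2  ⊔preds={0,1,2}  new={0,1,2}  old={}  +wl: 1
  step 4. node 0  ⊔preds={0,1,2}  new={0,1}  stable
  step 5. node 1  ⊔preds={0,1,2}  new={0,1,2}  stable

Least fixpoint reached:
  node 0: {0,1}
  node 1: {0,1,2}
  node 2: {0,1,2}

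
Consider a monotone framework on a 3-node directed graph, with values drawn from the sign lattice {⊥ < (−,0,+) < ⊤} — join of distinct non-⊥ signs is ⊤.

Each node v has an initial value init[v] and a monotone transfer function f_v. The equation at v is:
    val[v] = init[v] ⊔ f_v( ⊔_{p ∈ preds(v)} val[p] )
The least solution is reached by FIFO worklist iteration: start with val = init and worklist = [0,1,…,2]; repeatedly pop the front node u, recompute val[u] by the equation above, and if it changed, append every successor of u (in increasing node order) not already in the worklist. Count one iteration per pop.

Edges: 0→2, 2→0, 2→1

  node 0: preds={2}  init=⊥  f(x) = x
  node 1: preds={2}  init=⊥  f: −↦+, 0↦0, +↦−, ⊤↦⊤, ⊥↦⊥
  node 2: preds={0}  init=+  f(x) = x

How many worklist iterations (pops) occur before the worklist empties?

3

Trace (3 dequeues):
  [1] u=0 | in + | out + | prev ⊥ | push {}
  [2] u=1 | in + | out − | prev ⊥ | push {}
  [3] u=2 | in + | out + | ==

Converged values:
  [0] +
  [1] −
  [2] +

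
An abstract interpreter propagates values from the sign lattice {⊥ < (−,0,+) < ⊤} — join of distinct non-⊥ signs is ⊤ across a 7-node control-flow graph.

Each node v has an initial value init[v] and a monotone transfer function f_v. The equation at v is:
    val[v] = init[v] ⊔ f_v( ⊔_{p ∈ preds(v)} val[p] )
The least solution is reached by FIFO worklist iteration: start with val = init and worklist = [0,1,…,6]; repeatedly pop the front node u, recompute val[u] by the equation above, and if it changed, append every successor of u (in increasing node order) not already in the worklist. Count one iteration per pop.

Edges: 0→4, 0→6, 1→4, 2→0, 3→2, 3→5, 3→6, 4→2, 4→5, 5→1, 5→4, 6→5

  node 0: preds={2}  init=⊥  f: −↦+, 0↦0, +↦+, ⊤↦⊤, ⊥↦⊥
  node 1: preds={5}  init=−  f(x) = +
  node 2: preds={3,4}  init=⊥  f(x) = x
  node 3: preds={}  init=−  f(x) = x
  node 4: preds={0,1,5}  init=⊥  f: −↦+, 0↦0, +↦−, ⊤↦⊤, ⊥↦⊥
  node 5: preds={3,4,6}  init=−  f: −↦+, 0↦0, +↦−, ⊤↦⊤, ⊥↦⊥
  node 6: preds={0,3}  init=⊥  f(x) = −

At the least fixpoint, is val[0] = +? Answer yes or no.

Worklist (16 pops):
  #1 pop 0: in=⊥ → ⊥ (no change)
  #2 pop 1: in=− → ⊤ (was −); enqueue []
  #3 pop 2: in=− → − (was ⊥); enqueue [0]
  #4 pop 3: in=⊥ → − (no change)
  #5 pop 4: in=⊤ → ⊤ (was ⊥); enqueue [2]
  #6 pop 5: in=⊤ → ⊤ (was −); enqueue [1,4]
  #7 pop 6: in=− → − (was ⊥); enqueue [5]
  #8 pop 0: in=− → + (was ⊥); enqueue [6]
  #9 pop 2: in=⊤ → ⊤ (was −); enqueue [0]
  #10 pop 1: in=⊤ → ⊤ (no change)
  #11 pop 4: in=⊤ → ⊤ (no change)
  #12 pop 5: in=⊤ → ⊤ (no change)
  #13 pop 6: in=⊤ → − (no change)
  #14 pop 0: in=⊤ → ⊤ (was +); enqueue [4,6]
  #15 pop 4: in=⊤ → ⊤ (no change)
  #16 pop 6: in=⊤ → − (no change)

Fixpoint:
  val[0] = ⊤
  val[1] = ⊤
  val[2] = ⊤
  val[3] = −
  val[4] = ⊤
  val[5] = ⊤
  val[6] = −

no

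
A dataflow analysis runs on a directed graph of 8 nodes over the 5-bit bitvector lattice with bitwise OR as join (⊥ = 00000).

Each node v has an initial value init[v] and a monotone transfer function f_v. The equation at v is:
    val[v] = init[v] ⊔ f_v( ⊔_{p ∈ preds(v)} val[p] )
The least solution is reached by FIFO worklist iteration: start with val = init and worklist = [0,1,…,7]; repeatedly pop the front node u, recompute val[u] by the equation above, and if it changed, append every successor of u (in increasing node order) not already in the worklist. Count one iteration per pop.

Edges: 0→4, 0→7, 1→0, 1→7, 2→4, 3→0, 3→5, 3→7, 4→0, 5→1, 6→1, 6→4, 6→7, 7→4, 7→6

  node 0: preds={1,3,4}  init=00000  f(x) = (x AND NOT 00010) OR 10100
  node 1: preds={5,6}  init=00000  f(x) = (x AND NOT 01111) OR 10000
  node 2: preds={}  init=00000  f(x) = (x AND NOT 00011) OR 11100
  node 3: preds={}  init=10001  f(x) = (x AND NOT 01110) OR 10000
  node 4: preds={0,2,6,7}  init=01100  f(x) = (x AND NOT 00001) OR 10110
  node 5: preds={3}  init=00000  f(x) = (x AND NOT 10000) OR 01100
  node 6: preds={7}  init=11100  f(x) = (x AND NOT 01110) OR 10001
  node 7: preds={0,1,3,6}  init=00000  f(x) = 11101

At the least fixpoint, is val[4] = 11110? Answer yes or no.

yes

Iteration log — 12 steps:
  step 1. node 0  ⊔preds=11101  new=11101  old=00000  +wl: 
  step 2. node 1  ⊔preds=11100  new=10000  old=00000  +wl: 0
  step 3. node 2  ⊔preds=00000  new=11100  old=00000  +wl: 
  step 4. node 3  ⊔preds=00000  new=10001  stable
  step 5. node 4  ⊔preds=11101  new=11110  old=01100  +wl: 
  step 6. node 5  ⊔preds=10001  new=01101  old=00000  +wl: 1
  step 7. node 6  ⊔preds=00000  new=11101  old=11100  +wl: 4
  step 8. node 7  ⊔preds=11101  new=11101  old=00000  +wl: 6
  step 9. node 0  ⊔preds=11111  new=11101  stable
  step 10. node 1  ⊔preds=11101  new=10000  stable
  step 11. node 4  ⊔preds=11101  new=11110  stable
  step 12. node 6  ⊔preds=11101  new=11101  stable

Least fixpoint reached:
  node 0: 11101
  node 1: 10000
  node 2: 11100
  node 3: 10001
  node 4: 11110
  node 5: 01101
  node 6: 11101
  node 7: 11101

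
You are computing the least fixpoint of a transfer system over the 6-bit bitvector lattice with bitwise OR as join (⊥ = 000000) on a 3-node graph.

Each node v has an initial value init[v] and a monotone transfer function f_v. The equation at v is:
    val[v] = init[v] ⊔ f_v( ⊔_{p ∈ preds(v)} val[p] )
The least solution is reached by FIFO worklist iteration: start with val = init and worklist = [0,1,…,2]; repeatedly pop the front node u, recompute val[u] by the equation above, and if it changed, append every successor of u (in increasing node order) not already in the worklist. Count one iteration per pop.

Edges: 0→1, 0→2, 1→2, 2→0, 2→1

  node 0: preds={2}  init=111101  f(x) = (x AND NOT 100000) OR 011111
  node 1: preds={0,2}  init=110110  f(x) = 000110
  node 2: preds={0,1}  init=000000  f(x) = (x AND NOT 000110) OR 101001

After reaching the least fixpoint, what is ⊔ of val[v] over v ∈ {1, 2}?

111111

Worklist (5 pops):
  #1 pop 0: in=000000 → 111111 (was 111101); enqueue []
  #2 pop 1: in=111111 → 110110 (no change)
  #3 pop 2: in=111111 → 111001 (was 000000); enqueue [0,1]
  #4 pop 0: in=111001 → 111111 (no change)
  #5 pop 1: in=111111 → 110110 (no change)

Fixpoint:
  val[0] = 111111
  val[1] = 110110
  val[2] = 111001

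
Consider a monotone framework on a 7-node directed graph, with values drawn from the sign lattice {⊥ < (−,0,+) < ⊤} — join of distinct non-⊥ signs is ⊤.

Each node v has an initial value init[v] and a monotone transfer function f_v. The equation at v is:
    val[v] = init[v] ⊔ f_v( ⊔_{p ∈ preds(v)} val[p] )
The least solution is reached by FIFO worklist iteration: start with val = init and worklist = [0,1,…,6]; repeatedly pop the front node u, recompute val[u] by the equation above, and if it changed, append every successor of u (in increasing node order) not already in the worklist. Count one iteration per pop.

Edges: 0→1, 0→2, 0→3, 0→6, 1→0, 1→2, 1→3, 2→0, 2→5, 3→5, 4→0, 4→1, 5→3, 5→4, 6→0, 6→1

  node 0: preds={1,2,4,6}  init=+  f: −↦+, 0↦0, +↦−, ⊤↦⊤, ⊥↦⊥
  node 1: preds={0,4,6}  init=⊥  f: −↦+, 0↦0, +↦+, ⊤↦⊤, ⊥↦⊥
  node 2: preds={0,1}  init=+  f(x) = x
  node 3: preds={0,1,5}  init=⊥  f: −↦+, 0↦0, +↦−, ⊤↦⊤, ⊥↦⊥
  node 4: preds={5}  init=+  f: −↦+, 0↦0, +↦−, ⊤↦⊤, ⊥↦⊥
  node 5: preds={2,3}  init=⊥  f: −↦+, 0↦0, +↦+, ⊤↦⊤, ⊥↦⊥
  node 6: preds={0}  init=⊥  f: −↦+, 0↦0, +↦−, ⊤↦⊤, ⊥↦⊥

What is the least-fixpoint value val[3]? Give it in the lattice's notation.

Iteration log — 12 steps:
  step 1. node 0  ⊔preds=+  new=⊤  old=+  +wl: 
  step 2. node 1  ⊔preds=⊤  new=⊤  old=⊥  +wl: 0
  step 3. node 2  ⊔preds=⊤  new=⊤  old=+  +wl: 
  step 4. node 3  ⊔preds=⊤  new=⊤  old=⊥  +wl: 
  step 5. node 4  ⊔preds=⊥  new=+  stable
  step 6. node 5  ⊔preds=⊤  new=⊤  old=⊥  +wl: 3,4
  step 7. node 6  ⊔preds=⊤  new=⊤  old=⊥  +wl: 1
  step 8. node 0  ⊔preds=⊤  new=⊤  stable
  step 9. node 3  ⊔preds=⊤  new=⊤  stable
  step 10. node 4  ⊔preds=⊤  new=⊤  old=+  +wl: 0
  step 11. node 1  ⊔preds=⊤  new=⊤  stable
  step 12. node 0  ⊔preds=⊤  new=⊤  stable

Least fixpoint reached:
  node 0: ⊤
  node 1: ⊤
  node 2: ⊤
  node 3: ⊤
  node 4: ⊤
  node 5: ⊤
  node 6: ⊤

⊤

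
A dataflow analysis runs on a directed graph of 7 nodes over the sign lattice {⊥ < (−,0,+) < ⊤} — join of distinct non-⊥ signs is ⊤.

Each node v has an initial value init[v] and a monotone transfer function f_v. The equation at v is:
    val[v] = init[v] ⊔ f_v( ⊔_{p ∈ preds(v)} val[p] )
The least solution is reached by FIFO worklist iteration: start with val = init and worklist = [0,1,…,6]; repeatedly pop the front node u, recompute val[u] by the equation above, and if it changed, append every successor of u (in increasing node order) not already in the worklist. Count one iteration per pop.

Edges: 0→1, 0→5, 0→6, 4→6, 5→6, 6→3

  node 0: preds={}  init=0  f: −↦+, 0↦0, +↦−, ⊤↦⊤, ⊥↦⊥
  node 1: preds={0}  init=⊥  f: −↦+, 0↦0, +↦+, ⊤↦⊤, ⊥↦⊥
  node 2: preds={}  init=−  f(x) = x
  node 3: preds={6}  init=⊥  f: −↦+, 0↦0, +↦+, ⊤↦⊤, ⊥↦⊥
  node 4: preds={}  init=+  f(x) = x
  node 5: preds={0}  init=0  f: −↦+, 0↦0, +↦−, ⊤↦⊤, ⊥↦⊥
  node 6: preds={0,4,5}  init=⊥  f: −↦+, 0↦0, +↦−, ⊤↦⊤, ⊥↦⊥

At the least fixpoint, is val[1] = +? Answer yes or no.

no

Iteration log — 8 steps:
  step 1. node 0  ⊔preds=⊥  new=0  stable
  step 2. node 1  ⊔preds=0  new=0  old=⊥  +wl: 
  step 3. node 2  ⊔preds=⊥  new=−  stable
  step 4. node 3  ⊔preds=⊥  new=⊥  stable
  step 5. node 4  ⊔preds=⊥  new=+  stable
  step 6. node 5  ⊔preds=0  new=0  stable
  step 7. node 6  ⊔preds=⊤  new=⊤  old=⊥  +wl: 3
  step 8. node 3  ⊔preds=⊤  new=⊤  old=⊥  +wl: 

Least fixpoint reached:
  node 0: 0
  node 1: 0
  node 2: −
  node 3: ⊤
  node 4: +
  node 5: 0
  node 6: ⊤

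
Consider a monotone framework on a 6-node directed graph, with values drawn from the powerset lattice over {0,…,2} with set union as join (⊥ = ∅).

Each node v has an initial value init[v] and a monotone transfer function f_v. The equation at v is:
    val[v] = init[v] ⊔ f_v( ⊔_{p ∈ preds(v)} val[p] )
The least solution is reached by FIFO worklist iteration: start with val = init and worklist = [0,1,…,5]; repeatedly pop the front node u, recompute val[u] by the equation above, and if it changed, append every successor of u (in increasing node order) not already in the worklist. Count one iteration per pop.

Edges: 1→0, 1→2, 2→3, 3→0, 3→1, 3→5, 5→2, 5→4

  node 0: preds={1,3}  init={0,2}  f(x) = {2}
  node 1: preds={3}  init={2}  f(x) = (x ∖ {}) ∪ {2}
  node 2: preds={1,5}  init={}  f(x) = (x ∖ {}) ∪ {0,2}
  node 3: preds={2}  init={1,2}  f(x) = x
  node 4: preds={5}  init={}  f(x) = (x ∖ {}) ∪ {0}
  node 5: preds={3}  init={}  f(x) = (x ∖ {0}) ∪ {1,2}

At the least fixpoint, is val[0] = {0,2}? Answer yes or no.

Worklist (11 pops):
  #1 pop 0: in={1,2} → {0,2} (no change)
  #2 pop 1: in={1,2} → {1,2} (was {2}); enqueue [0]
  #3 pop 2: in={1,2} → {0,1,2} (was {}); enqueue []
  #4 pop 3: in={0,1,2} → {0,1,2} (was {1,2}); enqueue [1]
  #5 pop 4: in={} → {0} (was {}); enqueue []
  #6 pop 5: in={0,1,2} → {1,2} (was {}); enqueue [2,4]
  #7 pop 0: in={0,1,2} → {0,2} (no change)
  #8 pop 1: in={0,1,2} → {0,1,2} (was {1,2}); enqueue [0]
  #9 pop 2: in={0,1,2} → {0,1,2} (no change)
  #10 pop 4: in={1,2} → {0,1,2} (was {0}); enqueue []
  #11 pop 0: in={0,1,2} → {0,2} (no change)

Fixpoint:
  val[0] = {0,2}
  val[1] = {0,1,2}
  val[2] = {0,1,2}
  val[3] = {0,1,2}
  val[4] = {0,1,2}
  val[5] = {1,2}

yes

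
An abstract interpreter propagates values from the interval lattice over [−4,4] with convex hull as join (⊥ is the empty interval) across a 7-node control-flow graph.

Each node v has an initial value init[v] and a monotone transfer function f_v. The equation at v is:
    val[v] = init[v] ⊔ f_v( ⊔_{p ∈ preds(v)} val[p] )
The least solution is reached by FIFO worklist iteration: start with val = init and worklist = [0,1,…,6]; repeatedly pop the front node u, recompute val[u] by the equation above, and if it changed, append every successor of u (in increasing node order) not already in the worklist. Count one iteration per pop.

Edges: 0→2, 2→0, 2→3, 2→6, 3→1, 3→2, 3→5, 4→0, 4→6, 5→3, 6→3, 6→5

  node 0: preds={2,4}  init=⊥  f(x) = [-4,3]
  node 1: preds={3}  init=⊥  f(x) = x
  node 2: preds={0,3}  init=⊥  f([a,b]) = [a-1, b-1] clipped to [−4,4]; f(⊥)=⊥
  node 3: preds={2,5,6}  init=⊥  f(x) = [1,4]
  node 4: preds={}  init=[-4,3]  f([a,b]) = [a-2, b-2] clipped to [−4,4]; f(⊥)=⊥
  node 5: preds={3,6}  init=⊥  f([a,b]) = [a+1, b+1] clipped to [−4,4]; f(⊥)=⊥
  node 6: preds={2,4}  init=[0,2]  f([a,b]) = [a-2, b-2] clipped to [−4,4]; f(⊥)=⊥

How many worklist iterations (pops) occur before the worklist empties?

15

Worklist (15 pops):
  #1 pop 0: in=[-4,3] → [-4,3] (was ⊥); enqueue []
  #2 pop 1: in=⊥ → ⊥ (no change)
  #3 pop 2: in=[-4,3] → [-4,2] (was ⊥); enqueue [0]
  #4 pop 3: in=[-4,2] → [1,4] (was ⊥); enqueue [1,2]
  #5 pop 4: in=⊥ → [-4,3] (no change)
  #6 pop 5: in=[0,4] → [1,4] (was ⊥); enqueue [3]
  #7 pop 6: in=[-4,3] → [-4,2] (was [0,2]); enqueue [5]
  #8 pop 0: in=[-4,3] → [-4,3] (no change)
  #9 pop 1: in=[1,4] → [1,4] (was ⊥); enqueue []
  #10 pop 2: in=[-4,4] → [-4,3] (was [-4,2]); enqueue [0,6]
  #11 pop 3: in=[-4,4] → [1,4] (no change)
  #12 pop 5: in=[-4,4] → [-3,4] (was [1,4]); enqueue [3]
  #13 pop 0: in=[-4,3] → [-4,3] (no change)
  #14 pop 6: in=[-4,3] → [-4,2] (no change)
  #15 pop 3: in=[-4,4] → [1,4] (no change)

Fixpoint:
  val[0] = [-4,3]
  val[1] = [1,4]
  val[2] = [-4,3]
  val[3] = [1,4]
  val[4] = [-4,3]
  val[5] = [-3,4]
  val[6] = [-4,2]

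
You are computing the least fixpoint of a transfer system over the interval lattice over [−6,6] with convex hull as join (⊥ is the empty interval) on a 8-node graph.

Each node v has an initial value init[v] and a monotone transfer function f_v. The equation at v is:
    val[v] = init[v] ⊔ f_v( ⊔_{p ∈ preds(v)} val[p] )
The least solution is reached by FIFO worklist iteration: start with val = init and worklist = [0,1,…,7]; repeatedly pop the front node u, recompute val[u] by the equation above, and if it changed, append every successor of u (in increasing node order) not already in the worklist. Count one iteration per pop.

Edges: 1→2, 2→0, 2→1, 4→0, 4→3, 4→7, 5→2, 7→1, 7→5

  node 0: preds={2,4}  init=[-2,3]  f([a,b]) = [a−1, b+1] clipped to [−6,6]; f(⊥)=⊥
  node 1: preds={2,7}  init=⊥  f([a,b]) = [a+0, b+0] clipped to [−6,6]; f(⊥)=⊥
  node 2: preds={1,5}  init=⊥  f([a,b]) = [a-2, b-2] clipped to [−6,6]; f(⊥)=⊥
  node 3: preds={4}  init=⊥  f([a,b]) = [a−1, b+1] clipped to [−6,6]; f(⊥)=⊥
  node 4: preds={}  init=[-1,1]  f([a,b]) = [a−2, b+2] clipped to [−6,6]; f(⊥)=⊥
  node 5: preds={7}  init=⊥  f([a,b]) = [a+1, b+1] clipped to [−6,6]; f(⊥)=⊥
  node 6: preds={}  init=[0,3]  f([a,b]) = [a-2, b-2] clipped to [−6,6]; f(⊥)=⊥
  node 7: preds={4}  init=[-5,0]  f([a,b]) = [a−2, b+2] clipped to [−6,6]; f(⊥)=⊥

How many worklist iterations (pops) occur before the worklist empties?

17

Worklist (17 pops):
  #1 pop 0: in=[-1,1] → [-2,3] (no change)
  #2 pop 1: in=[-5,0] → [-5,0] (was ⊥); enqueue []
  #3 pop 2: in=[-5,0] → [-6,-2] (was ⊥); enqueue [0,1]
  #4 pop 3: in=[-1,1] → [-2,2] (was ⊥); enqueue []
  #5 pop 4: in=⊥ → [-1,1] (no change)
  #6 pop 5: in=[-5,0] → [-4,1] (was ⊥); enqueue [2]
  #7 pop 6: in=⊥ → [0,3] (no change)
  #8 pop 7: in=[-1,1] → [-5,3] (was [-5,0]); enqueue [5]
  #9 pop 0: in=[-6,1] → [-6,3] (was [-2,3]); enqueue []
  #10 pop 1: in=[-6,3] → [-6,3] (was [-5,0]); enqueue []
  #11 pop 2: in=[-6,3] → [-6,1] (was [-6,-2]); enqueue [0,1]
  #12 pop 5: in=[-5,3] → [-4,4] (was [-4,1]); enqueue [2]
  #13 pop 0: in=[-6,1] → [-6,3] (no change)
  #14 pop 1: in=[-6,3] → [-6,3] (no change)
  #15 pop 2: in=[-6,4] → [-6,2] (was [-6,1]); enqueue [0,1]
  #16 pop 0: in=[-6,2] → [-6,3] (no change)
  #17 pop 1: in=[-6,3] → [-6,3] (no change)

Fixpoint:
  val[0] = [-6,3]
  val[1] = [-6,3]
  val[2] = [-6,2]
  val[3] = [-2,2]
  val[4] = [-1,1]
  val[5] = [-4,4]
  val[6] = [0,3]
  val[7] = [-5,3]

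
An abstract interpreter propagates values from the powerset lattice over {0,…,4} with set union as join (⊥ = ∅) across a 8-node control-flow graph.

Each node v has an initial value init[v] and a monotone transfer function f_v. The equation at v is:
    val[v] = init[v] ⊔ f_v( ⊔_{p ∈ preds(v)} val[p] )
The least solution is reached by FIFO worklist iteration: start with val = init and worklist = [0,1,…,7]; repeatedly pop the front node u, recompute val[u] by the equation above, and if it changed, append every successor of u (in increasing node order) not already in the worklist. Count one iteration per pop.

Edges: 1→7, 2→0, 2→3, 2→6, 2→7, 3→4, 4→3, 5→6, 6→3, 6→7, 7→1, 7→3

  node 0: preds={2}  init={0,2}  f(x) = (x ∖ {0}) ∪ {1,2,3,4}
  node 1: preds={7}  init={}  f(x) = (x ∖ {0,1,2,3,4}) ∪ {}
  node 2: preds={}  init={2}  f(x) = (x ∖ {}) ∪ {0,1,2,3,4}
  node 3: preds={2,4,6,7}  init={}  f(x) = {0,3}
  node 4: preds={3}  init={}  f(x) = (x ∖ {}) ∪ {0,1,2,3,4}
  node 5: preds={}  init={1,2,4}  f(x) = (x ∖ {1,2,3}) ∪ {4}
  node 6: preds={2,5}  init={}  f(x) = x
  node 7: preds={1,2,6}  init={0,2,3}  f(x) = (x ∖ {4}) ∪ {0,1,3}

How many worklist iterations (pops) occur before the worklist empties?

Worklist (11 pops):
  #1 pop 0: in={2} → {0,1,2,3,4} (was {0,2}); enqueue []
  #2 pop 1: in={0,2,3} → {} (no change)
  #3 pop 2: in={} → {0,1,2,3,4} (was {2}); enqueue [0]
  #4 pop 3: in={0,1,2,3,4} → {0,3} (was {}); enqueue []
  #5 pop 4: in={0,3} → {0,1,2,3,4} (was {}); enqueue [3]
  #6 pop 5: in={} → {1,2,4} (no change)
  #7 pop 6: in={0,1,2,3,4} → {0,1,2,3,4} (was {}); enqueue []
  #8 pop 7: in={0,1,2,3,4} → {0,1,2,3} (was {0,2,3}); enqueue [1]
  #9 pop 0: in={0,1,2,3,4} → {0,1,2,3,4} (no change)
  #10 pop 3: in={0,1,2,3,4} → {0,3} (no change)
  #11 pop 1: in={0,1,2,3} → {} (no change)

Fixpoint:
  val[0] = {0,1,2,3,4}
  val[1] = {}
  val[2] = {0,1,2,3,4}
  val[3] = {0,3}
  val[4] = {0,1,2,3,4}
  val[5] = {1,2,4}
  val[6] = {0,1,2,3,4}
  val[7] = {0,1,2,3}

11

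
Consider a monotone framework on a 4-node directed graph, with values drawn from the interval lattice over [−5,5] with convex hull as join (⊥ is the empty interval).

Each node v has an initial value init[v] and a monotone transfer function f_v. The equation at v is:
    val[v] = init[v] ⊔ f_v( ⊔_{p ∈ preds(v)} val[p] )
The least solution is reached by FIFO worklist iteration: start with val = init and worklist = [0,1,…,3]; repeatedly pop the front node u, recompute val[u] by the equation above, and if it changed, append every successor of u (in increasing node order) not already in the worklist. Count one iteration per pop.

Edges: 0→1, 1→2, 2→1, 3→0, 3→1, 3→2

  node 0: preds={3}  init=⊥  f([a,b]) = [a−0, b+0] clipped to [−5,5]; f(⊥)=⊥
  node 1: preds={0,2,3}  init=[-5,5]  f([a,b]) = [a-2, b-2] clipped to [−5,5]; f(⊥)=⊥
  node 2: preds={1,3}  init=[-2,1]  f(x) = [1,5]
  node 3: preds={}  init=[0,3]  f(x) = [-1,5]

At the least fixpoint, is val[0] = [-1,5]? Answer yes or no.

yes

Worklist (8 pops):
  #1 pop 0: in=[0,3] → [0,3] (was ⊥); enqueue []
  #2 pop 1: in=[-2,3] → [-5,5] (no change)
  #3 pop 2: in=[-5,5] → [-2,5] (was [-2,1]); enqueue [1]
  #4 pop 3: in=⊥ → [-1,5] (was [0,3]); enqueue [0,2]
  #5 pop 1: in=[-2,5] → [-5,5] (no change)
  #6 pop 0: in=[-1,5] → [-1,5] (was [0,3]); enqueue [1]
  #7 pop 2: in=[-5,5] → [-2,5] (no change)
  #8 pop 1: in=[-2,5] → [-5,5] (no change)

Fixpoint:
  val[0] = [-1,5]
  val[1] = [-5,5]
  val[2] = [-2,5]
  val[3] = [-1,5]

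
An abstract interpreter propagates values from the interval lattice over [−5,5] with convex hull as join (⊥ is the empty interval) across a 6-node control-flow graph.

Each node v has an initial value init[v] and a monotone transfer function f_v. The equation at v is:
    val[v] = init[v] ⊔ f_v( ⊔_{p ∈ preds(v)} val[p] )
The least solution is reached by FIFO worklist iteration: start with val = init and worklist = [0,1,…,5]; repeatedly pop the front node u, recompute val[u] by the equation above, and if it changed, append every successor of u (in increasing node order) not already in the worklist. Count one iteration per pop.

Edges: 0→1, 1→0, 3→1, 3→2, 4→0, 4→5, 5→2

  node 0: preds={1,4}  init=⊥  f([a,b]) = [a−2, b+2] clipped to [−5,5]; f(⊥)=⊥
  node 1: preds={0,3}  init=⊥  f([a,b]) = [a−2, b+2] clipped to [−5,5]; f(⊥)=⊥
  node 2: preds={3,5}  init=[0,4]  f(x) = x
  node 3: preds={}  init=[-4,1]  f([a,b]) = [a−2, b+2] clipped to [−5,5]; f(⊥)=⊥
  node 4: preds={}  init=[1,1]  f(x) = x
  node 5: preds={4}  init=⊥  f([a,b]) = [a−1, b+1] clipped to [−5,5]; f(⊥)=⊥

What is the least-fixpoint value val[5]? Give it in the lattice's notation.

[0,2]

Worklist (9 pops):
  #1 pop 0: in=[1,1] → [-1,3] (was ⊥); enqueue []
  #2 pop 1: in=[-4,3] → [-5,5] (was ⊥); enqueue [0]
  #3 pop 2: in=[-4,1] → [-4,4] (was [0,4]); enqueue []
  #4 pop 3: in=⊥ → [-4,1] (no change)
  #5 pop 4: in=⊥ → [1,1] (no change)
  #6 pop 5: in=[1,1] → [0,2] (was ⊥); enqueue [2]
  #7 pop 0: in=[-5,5] → [-5,5] (was [-1,3]); enqueue [1]
  #8 pop 2: in=[-4,2] → [-4,4] (no change)
  #9 pop 1: in=[-5,5] → [-5,5] (no change)

Fixpoint:
  val[0] = [-5,5]
  val[1] = [-5,5]
  val[2] = [-4,4]
  val[3] = [-4,1]
  val[4] = [1,1]
  val[5] = [0,2]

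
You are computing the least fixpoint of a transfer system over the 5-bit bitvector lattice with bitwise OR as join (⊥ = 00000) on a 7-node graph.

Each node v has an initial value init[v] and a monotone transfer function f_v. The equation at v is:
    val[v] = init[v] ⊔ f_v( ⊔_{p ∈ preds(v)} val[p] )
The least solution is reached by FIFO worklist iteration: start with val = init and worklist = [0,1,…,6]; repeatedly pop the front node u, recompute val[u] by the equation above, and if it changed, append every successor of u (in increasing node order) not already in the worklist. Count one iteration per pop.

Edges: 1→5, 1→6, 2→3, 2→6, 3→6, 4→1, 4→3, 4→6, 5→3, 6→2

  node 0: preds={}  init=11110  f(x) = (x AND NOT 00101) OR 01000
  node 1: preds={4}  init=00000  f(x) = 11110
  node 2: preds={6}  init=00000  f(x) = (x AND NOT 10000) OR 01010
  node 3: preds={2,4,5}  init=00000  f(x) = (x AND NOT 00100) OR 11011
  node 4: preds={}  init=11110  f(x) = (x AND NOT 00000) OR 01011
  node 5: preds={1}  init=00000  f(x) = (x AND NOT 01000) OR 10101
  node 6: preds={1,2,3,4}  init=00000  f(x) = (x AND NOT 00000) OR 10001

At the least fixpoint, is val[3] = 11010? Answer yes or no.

Trace (12 dequeues):
  [1] u=0 | in 00000 | out 11110 | ==
  [2] u=1 | in 11110 | out 11110 | prev 00000 | push {}
  [3] u=2 | in 00000 | out 01010 | prev 00000 | push {}
  [4] u=3 | in 11110 | out 11011 | prev 00000 | push {}
  [5] u=4 | in 00000 | out 11111 | prev 11110 | push {1,3}
  [6] u=5 | in 11110 | out 10111 | prev 00000 | push {}
  [7] u=6 | in 11111 | out 11111 | prev 00000 | push {2}
  [8] u=1 | in 11111 | out 11110 | ==
  [9] u=3 | in 11111 | out 11011 | ==
  [10] u=2 | in 11111 | out 01111 | prev 01010 | push {3,6}
  [11] u=3 | in 11111 | out 11011 | ==
  [12] u=6 | in 11111 | out 11111 | ==

Converged values:
  [0] 11110
  [1] 11110
  [2] 01111
  [3] 11011
  [4] 11111
  [5] 10111
  [6] 11111

no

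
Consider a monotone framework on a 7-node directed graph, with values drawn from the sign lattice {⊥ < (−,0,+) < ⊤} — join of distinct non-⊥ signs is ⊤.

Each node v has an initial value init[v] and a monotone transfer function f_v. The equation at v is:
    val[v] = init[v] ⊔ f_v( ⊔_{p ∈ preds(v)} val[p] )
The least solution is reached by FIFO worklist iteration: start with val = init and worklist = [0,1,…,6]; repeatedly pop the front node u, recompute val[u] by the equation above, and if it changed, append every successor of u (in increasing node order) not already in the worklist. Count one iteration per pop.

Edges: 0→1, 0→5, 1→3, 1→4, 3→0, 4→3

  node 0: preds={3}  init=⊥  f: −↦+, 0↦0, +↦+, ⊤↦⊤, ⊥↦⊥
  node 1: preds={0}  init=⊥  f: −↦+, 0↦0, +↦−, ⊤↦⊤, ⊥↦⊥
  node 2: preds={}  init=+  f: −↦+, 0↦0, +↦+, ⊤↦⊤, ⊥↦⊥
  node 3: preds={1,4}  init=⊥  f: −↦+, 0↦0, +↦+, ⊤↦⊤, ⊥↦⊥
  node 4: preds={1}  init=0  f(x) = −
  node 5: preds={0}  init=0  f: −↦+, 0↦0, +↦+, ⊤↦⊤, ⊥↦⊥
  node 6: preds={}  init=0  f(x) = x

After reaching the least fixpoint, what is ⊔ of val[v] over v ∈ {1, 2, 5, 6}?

⊤

Worklist (18 pops):
  #1 pop 0: in=⊥ → ⊥ (no change)
  #2 pop 1: in=⊥ → ⊥ (no change)
  #3 pop 2: in=⊥ → + (no change)
  #4 pop 3: in=0 → 0 (was ⊥); enqueue [0]
  #5 pop 4: in=⊥ → ⊤ (was 0); enqueue [3]
  #6 pop 5: in=⊥ → 0 (no change)
  #7 pop 6: in=⊥ → 0 (no change)
  #8 pop 0: in=0 → 0 (was ⊥); enqueue [1,5]
  #9 pop 3: in=⊤ → ⊤ (was 0); enqueue [0]
  #10 pop 1: in=0 → 0 (was ⊥); enqueue [3,4]
  #11 pop 5: in=0 → 0 (no change)
  #12 pop 0: in=⊤ → ⊤ (was 0); enqueue [1,5]
  #13 pop 3: in=⊤ → ⊤ (no change)
  #14 pop 4: in=0 → ⊤ (no change)
  #15 pop 1: in=⊤ → ⊤ (was 0); enqueue [3,4]
  #16 pop 5: in=⊤ → ⊤ (was 0); enqueue []
  #17 pop 3: in=⊤ → ⊤ (no change)
  #18 pop 4: in=⊤ → ⊤ (no change)

Fixpoint:
  val[0] = ⊤
  val[1] = ⊤
  val[2] = +
  val[3] = ⊤
  val[4] = ⊤
  val[5] = ⊤
  val[6] = 0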